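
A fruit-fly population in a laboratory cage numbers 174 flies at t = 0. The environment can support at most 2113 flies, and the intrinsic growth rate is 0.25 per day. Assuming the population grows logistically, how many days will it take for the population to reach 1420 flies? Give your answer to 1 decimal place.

12.5 days

A = (K − N₀)/N₀ = (2113 − 174)/174 = 11.144.
Solve 2113/(1 + 11.144·e^(−0.25t)) = 1420: 1 + 11.144·e^(−0.25t) = 1.488, so e^(−0.25t) = 0.0437942.
−0.25·t = ln(0.0437942) = -3.1283, so t = 3.1283/0.25 = 12.513.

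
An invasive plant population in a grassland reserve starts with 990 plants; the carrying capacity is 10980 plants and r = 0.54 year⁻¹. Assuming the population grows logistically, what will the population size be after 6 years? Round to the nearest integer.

A = (K − N₀)/N₀ = (10980 − 990)/990 = 10.091.
N(t) = K/(1 + A·e^(−rt)) = 10980/(1 + 10.091×e^(−0.54×6)).
e^(−3.24) = 0.039164; denominator = 1 + 10.091×0.039164 = 1.3952.
N = 10980/1.3952 = 7869.84.

7870 plants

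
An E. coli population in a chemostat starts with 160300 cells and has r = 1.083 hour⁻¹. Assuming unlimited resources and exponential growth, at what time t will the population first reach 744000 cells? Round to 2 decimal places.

Set N₀·e^(rt) = 744000: e^(1.083·t) = 744000/160300 = 4.6413.
1.083·t = ln(4.6413) = 1.535, so t = 1.535/1.083 = 1.4174.

1.42 hours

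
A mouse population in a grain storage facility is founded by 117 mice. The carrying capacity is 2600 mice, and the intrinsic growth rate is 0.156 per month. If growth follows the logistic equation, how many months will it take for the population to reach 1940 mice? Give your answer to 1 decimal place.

26.5 months

A = (K − N₀)/N₀ = (2600 − 117)/117 = 21.222.
Solve 2600/(1 + 21.222·e^(−0.156t)) = 1940: 1 + 21.222·e^(−0.156t) = 1.3402, so e^(−0.156t) = 0.0160307.
−0.156·t = ln(0.0160307) = -4.1333, so t = 4.1333/0.156 = 26.495.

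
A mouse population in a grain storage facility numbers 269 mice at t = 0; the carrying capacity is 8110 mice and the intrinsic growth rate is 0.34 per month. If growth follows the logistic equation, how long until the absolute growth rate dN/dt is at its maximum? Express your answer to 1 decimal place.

Logistic growth is fastest at N = K/2 = 4055.
A = (K − N₀)/N₀ = 29.149. Set K/(1 + A·e^(−rt)) = K/2 → A·e^(−rt) = 1.
e^(−0.34t) = 1/29.149 = 0.0343068, so t = ln(29.149)/0.34 = 3.3724/0.34 = 9.9189.

9.9 months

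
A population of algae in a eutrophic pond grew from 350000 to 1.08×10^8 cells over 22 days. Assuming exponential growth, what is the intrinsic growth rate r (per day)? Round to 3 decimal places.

From N(t) = N₀·e^(rt): e^(r·22) = 1.08×10^8/350000 = 308.57.
r·22 = ln(308.57) = 5.732, so r = 5.732/22 = 0.26054.

0.261 per day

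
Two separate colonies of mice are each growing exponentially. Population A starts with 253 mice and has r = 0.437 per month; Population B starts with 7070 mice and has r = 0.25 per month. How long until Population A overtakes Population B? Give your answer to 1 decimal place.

Set 253·e^(0.437t) = 7070·e^(0.25t).
e^((0.437 − 0.25)t) = 7070/253 → e^(0.187·t) = 27.945.
0.187·t = ln(27.945) = 3.3302, so t = 3.3302/0.187 = 17.809.

17.8 months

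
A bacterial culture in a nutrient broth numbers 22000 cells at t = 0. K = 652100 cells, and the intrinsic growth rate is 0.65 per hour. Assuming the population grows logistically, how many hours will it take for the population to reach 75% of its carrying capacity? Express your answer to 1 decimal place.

6.9 hours

A = (K − N₀)/N₀ = (652100 − 22000)/22000 = 28.641.
Solve 652100/(1 + 28.641·e^(−0.65t)) = 489075: 1 + 28.641·e^(−0.65t) = 1.3333, so e^(−0.65t) = 0.0116384.
−0.65·t = ln(0.0116384) = -4.4534, so t = 4.4534/0.65 = 6.8515.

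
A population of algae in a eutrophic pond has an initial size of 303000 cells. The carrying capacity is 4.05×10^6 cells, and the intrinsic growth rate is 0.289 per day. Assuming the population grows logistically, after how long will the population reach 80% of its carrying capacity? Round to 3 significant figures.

A = (K − N₀)/N₀ = (4.05×10^6 − 303000)/303000 = 12.366.
Solve 4.05×10^6/(1 + 12.366·e^(−0.289t)) = 3.24×10^6: 1 + 12.366·e^(−0.289t) = 1.25, so e^(−0.289t) = 0.0202162.
−0.289·t = ln(0.0202162) = -3.9013, so t = 3.9013/0.289 = 13.499.

13.5 days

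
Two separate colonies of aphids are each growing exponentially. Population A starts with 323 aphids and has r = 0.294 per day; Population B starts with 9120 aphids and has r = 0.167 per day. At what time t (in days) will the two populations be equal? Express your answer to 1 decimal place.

26.3 days

Set 323·e^(0.294t) = 9120·e^(0.167t).
e^((0.294 − 0.167)t) = 9120/323 → e^(0.127·t) = 28.235.
0.127·t = ln(28.235) = 3.3406, so t = 3.3406/0.127 = 26.304.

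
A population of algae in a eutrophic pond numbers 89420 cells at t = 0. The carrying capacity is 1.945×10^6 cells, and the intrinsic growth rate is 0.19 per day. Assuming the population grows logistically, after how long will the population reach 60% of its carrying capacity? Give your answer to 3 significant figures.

18.1 days

A = (K − N₀)/N₀ = (1.945×10^6 − 89420)/89420 = 20.751.
Solve 1.945×10^6/(1 + 20.751·e^(−0.19t)) = 1.167×10^6: 1 + 20.751·e^(−0.19t) = 1.6667, so e^(−0.19t) = 0.0321265.
−0.19·t = ln(0.0321265) = -3.4381, so t = 3.4381/0.19 = 18.095.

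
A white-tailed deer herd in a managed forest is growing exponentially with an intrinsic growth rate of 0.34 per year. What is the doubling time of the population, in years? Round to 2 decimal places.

2.04 years

Doubling time t_d = ln(2)/r = 0.6931/0.34 = 2.0387.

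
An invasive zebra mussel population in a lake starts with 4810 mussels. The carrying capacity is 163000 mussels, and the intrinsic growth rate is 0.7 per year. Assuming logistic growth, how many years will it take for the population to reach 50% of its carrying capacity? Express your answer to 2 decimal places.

4.99 years

A = (K − N₀)/N₀ = (163000 − 4810)/4810 = 32.888.
Solve 163000/(1 + 32.888·e^(−0.7t)) = 81500: 1 + 32.888·e^(−0.7t) = 2, so e^(−0.7t) = 0.0304065.
−0.7·t = ln(0.0304065) = -3.4931, so t = 3.4931/0.7 = 4.9901.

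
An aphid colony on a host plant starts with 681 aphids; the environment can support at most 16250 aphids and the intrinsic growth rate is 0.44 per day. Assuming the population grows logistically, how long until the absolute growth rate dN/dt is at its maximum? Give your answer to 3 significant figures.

Logistic growth is fastest at N = K/2 = 8125.
A = (K − N₀)/N₀ = 22.862. Set K/(1 + A·e^(−rt)) = K/2 → A·e^(−rt) = 1.
e^(−0.44t) = 1/22.862 = 0.0437408, so t = ln(22.862)/0.44 = 3.1295/0.44 = 7.1124.

7.11 days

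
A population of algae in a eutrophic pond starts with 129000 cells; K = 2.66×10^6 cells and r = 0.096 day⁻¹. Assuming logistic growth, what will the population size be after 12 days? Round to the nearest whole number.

A = (K − N₀)/N₀ = (2.66×10^6 − 129000)/129000 = 19.62.
N(t) = K/(1 + A·e^(−rt)) = 2.66×10^6/(1 + 19.62×e^(−0.096×12)).
e^(−1.152) = 0.316; denominator = 1 + 19.62×0.316 = 7.2.
N = 2.66×10^6/7.2 = 369442.

369442 cells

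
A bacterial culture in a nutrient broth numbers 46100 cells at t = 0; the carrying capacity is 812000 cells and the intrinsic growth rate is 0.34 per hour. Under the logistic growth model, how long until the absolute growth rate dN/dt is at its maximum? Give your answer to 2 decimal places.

8.27 hours

Logistic growth is fastest at N = K/2 = 406000.
A = (K − N₀)/N₀ = 16.614. Set K/(1 + A·e^(−rt)) = K/2 → A·e^(−rt) = 1.
e^(−0.34t) = 1/16.614 = 0.0601906, so t = ln(16.614)/0.34 = 2.8102/0.34 = 8.2654.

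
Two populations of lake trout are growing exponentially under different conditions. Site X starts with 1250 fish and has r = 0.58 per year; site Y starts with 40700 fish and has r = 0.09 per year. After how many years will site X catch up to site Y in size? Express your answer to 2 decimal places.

Set 1250·e^(0.58t) = 40700·e^(0.09t).
e^((0.58 − 0.09)t) = 40700/1250 → e^(0.49·t) = 32.56.
0.49·t = ln(32.56) = 3.4831, so t = 3.4831/0.49 = 7.1083.

7.11 years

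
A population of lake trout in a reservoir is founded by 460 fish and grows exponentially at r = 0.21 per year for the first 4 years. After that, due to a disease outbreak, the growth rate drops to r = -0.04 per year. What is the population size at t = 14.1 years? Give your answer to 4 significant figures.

Phase 1: N(4) = 460·e^(0.21×4) = 460·e^0.84 = 1065.53.
Phase 2 runs for 14.1 − 4 = 10.1 years at r = -0.04.
N(14.1) = 1065.53·e^(-0.04×10.1) = 1065.53·e^-0.404 = 711.394.

711.4 fish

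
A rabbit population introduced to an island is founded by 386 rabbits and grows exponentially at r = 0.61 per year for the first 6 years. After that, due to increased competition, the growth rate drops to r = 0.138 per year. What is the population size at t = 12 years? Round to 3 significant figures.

34300 rabbits

Phase 1: N(6) = 386·e^(0.61×6) = 386·e^3.66 = 15000.5.
Phase 2 runs for 12 − 6 = 6 years at r = 0.138.
N(12) = 15000.5·e^(0.138×6) = 15000.5·e^0.828 = 34332.1.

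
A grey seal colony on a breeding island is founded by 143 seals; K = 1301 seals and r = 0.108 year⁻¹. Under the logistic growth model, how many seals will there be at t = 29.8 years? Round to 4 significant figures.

982.6 seals

A = (K − N₀)/N₀ = (1301 − 143)/143 = 8.0979.
N(t) = K/(1 + A·e^(−rt)) = 1301/(1 + 8.0979×e^(−0.108×29.8)).
e^(−3.218) = 0.040019; denominator = 1 + 8.0979×0.040019 = 1.3241.
N = 1301/1.3241 = 982.576.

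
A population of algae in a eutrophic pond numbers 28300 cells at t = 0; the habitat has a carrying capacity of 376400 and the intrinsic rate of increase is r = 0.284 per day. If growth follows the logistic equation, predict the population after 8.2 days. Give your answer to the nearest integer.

171230 cells

A = (K − N₀)/N₀ = (376400 − 28300)/28300 = 12.3.
N(t) = K/(1 + A·e^(−rt)) = 376400/(1 + 12.3×e^(−0.284×8.2)).
e^(−2.329) = 0.097413; denominator = 1 + 12.3×0.097413 = 2.1982.
N = 376400/2.1982 = 171230.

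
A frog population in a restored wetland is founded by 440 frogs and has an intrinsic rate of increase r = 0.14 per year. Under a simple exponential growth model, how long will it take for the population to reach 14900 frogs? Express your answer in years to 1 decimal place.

Set N₀·e^(rt) = 14900: e^(0.14·t) = 14900/440 = 33.864.
0.14·t = ln(33.864) = 3.5223, so t = 3.5223/0.14 = 25.16.

25.2 years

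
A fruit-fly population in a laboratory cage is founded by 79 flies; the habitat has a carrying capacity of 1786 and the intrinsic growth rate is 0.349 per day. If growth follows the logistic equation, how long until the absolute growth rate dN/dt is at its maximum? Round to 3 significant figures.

Logistic growth is fastest at N = K/2 = 893.
A = (K − N₀)/N₀ = 21.608. Set K/(1 + A·e^(−rt)) = K/2 → A·e^(−rt) = 1.
e^(−0.349t) = 1/21.608 = 0.04628, so t = ln(21.608)/0.349 = 3.073/0.349 = 8.8053.

8.81 days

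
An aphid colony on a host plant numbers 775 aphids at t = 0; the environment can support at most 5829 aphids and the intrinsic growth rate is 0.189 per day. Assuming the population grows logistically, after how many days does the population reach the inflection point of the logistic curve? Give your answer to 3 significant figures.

9.92 days

Logistic growth is fastest at N = K/2 = 2914.5.
A = (K − N₀)/N₀ = 6.5213. Set K/(1 + A·e^(−rt)) = K/2 → A·e^(−rt) = 1.
e^(−0.189t) = 1/6.5213 = 0.153344, so t = ln(6.5213)/0.189 = 1.8751/0.189 = 9.921.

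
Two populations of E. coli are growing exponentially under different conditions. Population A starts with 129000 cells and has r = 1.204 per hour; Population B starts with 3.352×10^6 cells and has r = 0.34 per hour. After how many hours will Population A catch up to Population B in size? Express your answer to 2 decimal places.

3.77 hours

Set 129000·e^(1.204t) = 3.352×10^6·e^(0.34t).
e^((1.204 − 0.34)t) = 3.352×10^6/129000 → e^(0.864·t) = 25.984.
0.864·t = ln(25.984) = 3.2575, so t = 3.2575/0.864 = 3.7703.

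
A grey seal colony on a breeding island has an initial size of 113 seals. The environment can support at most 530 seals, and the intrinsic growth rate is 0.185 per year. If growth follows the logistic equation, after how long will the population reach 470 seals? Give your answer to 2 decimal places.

18.18 years

A = (K − N₀)/N₀ = (530 − 113)/113 = 3.6903.
Solve 530/(1 + 3.6903·e^(−0.185t)) = 470: 1 + 3.6903·e^(−0.185t) = 1.1277, so e^(−0.185t) = 0.0345936.
−0.185·t = ln(0.0345936) = -3.3641, so t = 3.3641/0.185 = 18.184.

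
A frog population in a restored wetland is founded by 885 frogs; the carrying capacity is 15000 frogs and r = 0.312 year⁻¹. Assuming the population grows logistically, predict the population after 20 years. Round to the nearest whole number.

14548 frogs

A = (K − N₀)/N₀ = (15000 − 885)/885 = 15.949.
N(t) = K/(1 + A·e^(−rt)) = 15000/(1 + 15.949×e^(−0.312×20)).
e^(−6.24) = 0.0019499; denominator = 1 + 15.949×0.0019499 = 1.0311.
N = 15000/1.0311 = 14547.6.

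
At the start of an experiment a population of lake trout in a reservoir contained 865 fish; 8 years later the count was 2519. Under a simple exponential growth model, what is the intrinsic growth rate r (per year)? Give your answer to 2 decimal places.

0.13 per year

From N(t) = N₀·e^(rt): e^(r·8) = 2519/865 = 2.9121.
r·8 = ln(2.9121) = 1.0689, so r = 1.0689/8 = 0.13361.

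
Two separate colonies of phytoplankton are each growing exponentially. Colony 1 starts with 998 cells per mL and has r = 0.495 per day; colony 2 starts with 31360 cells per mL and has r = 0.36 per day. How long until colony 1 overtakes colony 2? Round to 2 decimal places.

Set 998·e^(0.495t) = 31360·e^(0.36t).
e^((0.495 − 0.36)t) = 31360/998 → e^(0.135·t) = 31.423.
0.135·t = ln(31.423) = 3.4475, so t = 3.4475/0.135 = 25.537.

25.54 days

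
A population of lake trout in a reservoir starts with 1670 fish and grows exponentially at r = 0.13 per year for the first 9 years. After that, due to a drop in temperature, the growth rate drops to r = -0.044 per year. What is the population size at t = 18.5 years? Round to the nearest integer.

3542 fish

Phase 1: N(9) = 1670·e^(0.13×9) = 1670·e^1.17 = 5380.73.
Phase 2 runs for 18.5 − 9 = 9.5 years at r = -0.044.
N(18.5) = 5380.73·e^(-0.044×9.5) = 5380.73·e^-0.418 = 3542.47.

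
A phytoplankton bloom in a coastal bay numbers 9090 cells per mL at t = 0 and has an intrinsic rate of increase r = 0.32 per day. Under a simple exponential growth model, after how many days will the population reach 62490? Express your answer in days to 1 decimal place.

Set N₀·e^(rt) = 62490: e^(0.32·t) = 62490/9090 = 6.8746.
0.32·t = ln(6.8746) = 1.9278, so t = 1.9278/0.32 = 6.0245.

6.0 days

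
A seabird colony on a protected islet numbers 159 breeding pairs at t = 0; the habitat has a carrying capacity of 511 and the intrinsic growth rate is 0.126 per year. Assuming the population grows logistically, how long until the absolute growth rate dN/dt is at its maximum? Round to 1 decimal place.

6.3 years

Logistic growth is fastest at N = K/2 = 255.5.
A = (K − N₀)/N₀ = 2.2138. Set K/(1 + A·e^(−rt)) = K/2 → A·e^(−rt) = 1.
e^(−0.126t) = 1/2.2138 = 0.451705, so t = ln(2.2138)/0.126 = 0.79473/0.126 = 6.3074.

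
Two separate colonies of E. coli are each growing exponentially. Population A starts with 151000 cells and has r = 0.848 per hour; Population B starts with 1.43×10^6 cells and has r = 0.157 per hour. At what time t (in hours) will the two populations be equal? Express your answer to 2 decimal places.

Set 151000·e^(0.848t) = 1.43×10^6·e^(0.157t).
e^((0.848 − 0.157)t) = 1.43×10^6/151000 → e^(0.691·t) = 9.4702.
0.691·t = ln(9.4702) = 2.2481, so t = 2.2481/0.691 = 3.2535.

3.25 hours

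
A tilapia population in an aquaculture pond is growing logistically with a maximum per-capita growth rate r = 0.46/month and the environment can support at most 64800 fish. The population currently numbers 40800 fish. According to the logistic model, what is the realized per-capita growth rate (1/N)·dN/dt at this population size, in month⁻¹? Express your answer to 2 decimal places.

(1/N)·dN/dt = r(1 − N/K) = 0.46 × (1 − 40800/64800).
= 0.46 × 0.37037 = 0.17037.

0.17 per month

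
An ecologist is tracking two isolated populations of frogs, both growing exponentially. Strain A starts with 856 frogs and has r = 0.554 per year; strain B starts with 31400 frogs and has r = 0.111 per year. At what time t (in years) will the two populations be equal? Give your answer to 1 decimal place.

8.1 years

Set 856·e^(0.554t) = 31400·e^(0.111t).
e^((0.554 − 0.111)t) = 31400/856 → e^(0.443·t) = 36.682.
0.443·t = ln(36.682) = 3.6023, so t = 3.6023/0.443 = 8.1316.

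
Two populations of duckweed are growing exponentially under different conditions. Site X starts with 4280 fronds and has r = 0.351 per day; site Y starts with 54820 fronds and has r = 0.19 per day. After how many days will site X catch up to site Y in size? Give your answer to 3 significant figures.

Set 4280·e^(0.351t) = 54820·e^(0.19t).
e^((0.351 − 0.19)t) = 54820/4280 → e^(0.161·t) = 12.808.
0.161·t = ln(12.808) = 2.5501, so t = 2.5501/0.161 = 15.839.

15.8 days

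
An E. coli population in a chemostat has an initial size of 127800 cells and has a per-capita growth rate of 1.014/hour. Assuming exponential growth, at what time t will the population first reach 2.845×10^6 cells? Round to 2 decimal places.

3.06 hours

Set N₀·e^(rt) = 2.845×10^6: e^(1.014·t) = 2.845×10^6/127800 = 22.261.
1.014·t = ln(22.261) = 3.1029, so t = 3.1029/1.014 = 3.06.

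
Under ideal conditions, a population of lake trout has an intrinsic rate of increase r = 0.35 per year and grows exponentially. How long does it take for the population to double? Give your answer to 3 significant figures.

1.98 years

Doubling time t_d = ln(2)/r = 0.6931/0.35 = 1.9804.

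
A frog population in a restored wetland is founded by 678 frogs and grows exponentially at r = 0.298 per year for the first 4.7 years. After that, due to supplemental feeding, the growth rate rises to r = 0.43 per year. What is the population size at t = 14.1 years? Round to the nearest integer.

156647 frogs

Phase 1: N(4.7) = 678·e^(0.298×4.7) = 678·e^1.401 = 2751.08.
Phase 2 runs for 14.1 − 4.7 = 9.4 years at r = 0.43.
N(14.1) = 2751.08·e^(0.43×9.4) = 2751.08·e^4.042 = 156647.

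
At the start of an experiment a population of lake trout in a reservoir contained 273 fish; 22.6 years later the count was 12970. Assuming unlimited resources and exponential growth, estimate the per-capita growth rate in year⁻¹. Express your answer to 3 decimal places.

0.171 per year

From N(t) = N₀·e^(rt): e^(r·22.6) = 12970/273 = 47.509.
r·22.6 = ln(47.509) = 3.8609, so r = 3.8609/22.6 = 0.17084.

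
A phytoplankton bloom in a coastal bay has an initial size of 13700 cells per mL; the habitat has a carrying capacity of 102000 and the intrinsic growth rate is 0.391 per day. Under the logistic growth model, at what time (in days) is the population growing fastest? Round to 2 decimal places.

Logistic growth is fastest at N = K/2 = 51000.
A = (K − N₀)/N₀ = 6.4453. Set K/(1 + A·e^(−rt)) = K/2 → A·e^(−rt) = 1.
e^(−0.391t) = 1/6.4453 = 0.155153, so t = ln(6.4453)/0.391 = 1.8633/0.391 = 4.7656.

4.77 days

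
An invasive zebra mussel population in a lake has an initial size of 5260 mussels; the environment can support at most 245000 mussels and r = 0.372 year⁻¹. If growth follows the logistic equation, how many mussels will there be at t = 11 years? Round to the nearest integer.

A = (K − N₀)/N₀ = (245000 − 5260)/5260 = 45.578.
N(t) = K/(1 + A·e^(−rt)) = 245000/(1 + 45.578×e^(−0.372×11)).
e^(−4.092) = 0.016706; denominator = 1 + 45.578×0.016706 = 1.7614.
N = 245000/1.7614 = 139093.

139093 mussels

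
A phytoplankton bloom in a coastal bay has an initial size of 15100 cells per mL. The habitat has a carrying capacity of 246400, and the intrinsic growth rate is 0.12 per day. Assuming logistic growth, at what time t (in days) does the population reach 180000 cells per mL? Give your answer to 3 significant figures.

A = (K − N₀)/N₀ = (246400 − 15100)/15100 = 15.318.
Solve 246400/(1 + 15.318·e^(−0.12t)) = 180000: 1 + 15.318·e^(−0.12t) = 1.3689, so e^(−0.12t) = 0.0240822.
−0.12·t = ln(0.0240822) = -3.7263, so t = 3.7263/0.12 = 31.052.

31.1 days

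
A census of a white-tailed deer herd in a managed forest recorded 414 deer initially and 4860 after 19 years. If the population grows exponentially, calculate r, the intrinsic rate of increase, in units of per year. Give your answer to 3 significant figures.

0.130 per year

From N(t) = N₀·e^(rt): e^(r·19) = 4860/414 = 11.739.
r·19 = ln(11.739) = 2.4629, so r = 2.4629/19 = 0.12963.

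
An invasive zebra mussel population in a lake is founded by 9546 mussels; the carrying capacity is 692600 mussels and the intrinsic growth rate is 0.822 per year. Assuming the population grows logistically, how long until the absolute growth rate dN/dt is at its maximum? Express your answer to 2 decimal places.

5.20 years

Logistic growth is fastest at N = K/2 = 346300.
A = (K − N₀)/N₀ = 71.554. Set K/(1 + A·e^(−rt)) = K/2 → A·e^(−rt) = 1.
e^(−0.822t) = 1/71.554 = 0.0139755, so t = ln(71.554)/0.822 = 4.2705/0.822 = 5.1952.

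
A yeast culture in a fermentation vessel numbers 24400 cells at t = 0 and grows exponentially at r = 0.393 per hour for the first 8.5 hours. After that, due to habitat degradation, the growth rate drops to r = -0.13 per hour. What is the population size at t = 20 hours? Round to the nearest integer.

Phase 1: N(8.5) = 24400·e^(0.393×8.5) = 24400·e^3.341 = 688891.
Phase 2 runs for 20 − 8.5 = 11.5 hours at r = -0.13.
N(20) = 688891·e^(-0.13×11.5) = 688891·e^-1.495 = 154483.

154483 cells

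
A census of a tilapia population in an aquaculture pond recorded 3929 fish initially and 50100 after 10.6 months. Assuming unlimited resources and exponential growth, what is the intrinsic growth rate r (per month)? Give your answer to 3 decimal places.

0.240 per month

From N(t) = N₀·e^(rt): e^(r·10.6) = 50100/3929 = 12.751.
r·10.6 = ln(12.751) = 2.5456, so r = 2.5456/10.6 = 0.24015.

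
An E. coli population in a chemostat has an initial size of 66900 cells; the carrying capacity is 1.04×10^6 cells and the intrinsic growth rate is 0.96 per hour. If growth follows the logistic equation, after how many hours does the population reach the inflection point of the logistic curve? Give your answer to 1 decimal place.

2.8 hours

Logistic growth is fastest at N = K/2 = 520000.
A = (K − N₀)/N₀ = 14.546. Set K/(1 + A·e^(−rt)) = K/2 → A·e^(−rt) = 1.
e^(−0.96t) = 1/14.546 = 0.0687494, so t = ln(14.546)/0.96 = 2.6773/0.96 = 2.7888.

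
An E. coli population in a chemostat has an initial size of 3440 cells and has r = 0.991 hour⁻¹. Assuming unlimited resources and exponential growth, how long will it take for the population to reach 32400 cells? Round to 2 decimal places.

Set N₀·e^(rt) = 32400: e^(0.991·t) = 32400/3440 = 9.4186.
0.991·t = ln(9.4186) = 2.2427, so t = 2.2427/0.991 = 2.2631.

2.26 hours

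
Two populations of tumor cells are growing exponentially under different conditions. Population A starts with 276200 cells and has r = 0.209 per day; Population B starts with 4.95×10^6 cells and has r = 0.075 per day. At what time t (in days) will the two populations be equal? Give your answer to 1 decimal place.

Set 276200·e^(0.209t) = 4.95×10^6·e^(0.075t).
e^((0.209 − 0.075)t) = 4.95×10^6/276200 → e^(0.134·t) = 17.922.
0.134·t = ln(17.922) = 2.886, so t = 2.886/0.134 = 21.537.

21.5 days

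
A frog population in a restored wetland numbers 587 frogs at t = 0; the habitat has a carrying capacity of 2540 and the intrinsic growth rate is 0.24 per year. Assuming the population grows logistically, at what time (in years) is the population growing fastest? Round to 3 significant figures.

5.01 years

Logistic growth is fastest at N = K/2 = 1270.
A = (K − N₀)/N₀ = 3.3271. Set K/(1 + A·e^(−rt)) = K/2 → A·e^(−rt) = 1.
e^(−0.24t) = 1/3.3271 = 0.300563, so t = ln(3.3271)/0.24 = 1.2021/0.24 = 5.0087.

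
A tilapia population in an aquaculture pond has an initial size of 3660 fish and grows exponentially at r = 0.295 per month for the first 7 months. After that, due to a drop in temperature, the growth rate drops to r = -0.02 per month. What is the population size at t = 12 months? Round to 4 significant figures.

Phase 1: N(7) = 3660·e^(0.295×7) = 3660·e^2.065 = 28860.2.
Phase 2 runs for 12 − 7 = 5 months at r = -0.02.
N(12) = 28860.2·e^(-0.02×5) = 28860.2·e^-0.1 = 26113.8.

26110 fish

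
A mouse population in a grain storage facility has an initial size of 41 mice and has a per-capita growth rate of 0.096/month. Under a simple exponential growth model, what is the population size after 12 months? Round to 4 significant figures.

N(t) = N₀·e^(rt) = 41 × e^(0.096×12) = 41 × e^1.152.
e^1.152 ≈ 3.1645, so N ≈ 41 × 3.1645 = 129.745.

129.7 mice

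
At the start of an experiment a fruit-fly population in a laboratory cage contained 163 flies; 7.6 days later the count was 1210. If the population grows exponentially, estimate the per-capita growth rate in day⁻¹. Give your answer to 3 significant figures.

From N(t) = N₀·e^(rt): e^(r·7.6) = 1210/163 = 7.4233.
r·7.6 = ln(7.4233) = 2.0046, so r = 2.0046/7.6 = 0.26377.

0.264 per day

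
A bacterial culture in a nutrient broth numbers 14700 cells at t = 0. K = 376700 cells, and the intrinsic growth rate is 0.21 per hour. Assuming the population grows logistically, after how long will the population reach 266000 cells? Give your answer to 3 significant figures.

A = (K − N₀)/N₀ = (376700 − 14700)/14700 = 24.626.
Solve 376700/(1 + 24.626·e^(−0.21t)) = 266000: 1 + 24.626·e^(−0.21t) = 1.4162, so e^(−0.21t) = 0.0168995.
−0.21·t = ln(0.0168995) = -4.0805, so t = 4.0805/0.21 = 19.431.

19.4 hours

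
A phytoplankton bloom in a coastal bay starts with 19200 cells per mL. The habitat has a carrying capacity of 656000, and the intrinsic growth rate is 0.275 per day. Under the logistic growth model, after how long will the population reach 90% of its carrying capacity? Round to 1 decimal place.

A = (K − N₀)/N₀ = (656000 − 19200)/19200 = 33.167.
Solve 656000/(1 + 33.167·e^(−0.275t)) = 590400: 1 + 33.167·e^(−0.275t) = 1.1111, so e^(−0.275t) = 0.00335008.
−0.275·t = ln(0.00335008) = -5.6988, so t = 5.6988/0.275 = 20.723.

20.7 days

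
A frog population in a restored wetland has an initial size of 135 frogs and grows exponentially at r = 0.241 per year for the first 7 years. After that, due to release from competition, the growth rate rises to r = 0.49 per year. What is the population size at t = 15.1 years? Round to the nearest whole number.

Phase 1: N(7) = 135·e^(0.241×7) = 135·e^1.687 = 729.438.
Phase 2 runs for 15.1 − 7 = 8.1 years at r = 0.49.
N(15.1) = 729.438·e^(0.49×8.1) = 729.438·e^3.969 = 38610.3.

38610 frogs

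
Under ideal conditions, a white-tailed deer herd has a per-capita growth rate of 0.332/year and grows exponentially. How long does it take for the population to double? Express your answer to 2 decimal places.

2.09 years

Doubling time t_d = ln(2)/r = 0.6931/0.332 = 2.0878.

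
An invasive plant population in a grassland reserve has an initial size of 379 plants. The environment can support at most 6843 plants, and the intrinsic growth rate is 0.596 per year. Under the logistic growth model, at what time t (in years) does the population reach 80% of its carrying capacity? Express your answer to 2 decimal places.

7.09 years

A = (K − N₀)/N₀ = (6843 − 379)/379 = 17.055.
Solve 6843/(1 + 17.055·e^(−0.596t)) = 5474.4: 1 + 17.055·e^(−0.596t) = 1.25, so e^(−0.596t) = 0.0146581.
−0.596·t = ln(0.0146581) = -4.2228, so t = 4.2228/0.596 = 7.0852.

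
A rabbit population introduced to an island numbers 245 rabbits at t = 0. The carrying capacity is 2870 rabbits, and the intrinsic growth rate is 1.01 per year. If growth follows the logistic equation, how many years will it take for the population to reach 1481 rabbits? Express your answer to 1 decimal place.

A = (K − N₀)/N₀ = (2870 − 245)/245 = 10.714.
Solve 2870/(1 + 10.714·e^(−1.01t)) = 1481: 1 + 10.714·e^(−1.01t) = 1.9379, so e^(−1.01t) = 0.0875354.
−1.01·t = ln(0.0875354) = -2.4357, so t = 2.4357/1.01 = 2.4116.

2.4 years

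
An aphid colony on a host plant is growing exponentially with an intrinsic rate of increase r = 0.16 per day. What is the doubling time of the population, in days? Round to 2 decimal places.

4.33 days

Doubling time t_d = ln(2)/r = 0.6931/0.16 = 4.3322.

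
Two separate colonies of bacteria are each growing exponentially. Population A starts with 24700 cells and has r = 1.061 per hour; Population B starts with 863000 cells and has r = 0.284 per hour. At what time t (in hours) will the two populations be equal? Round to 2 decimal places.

4.57 hours

Set 24700·e^(1.061t) = 863000·e^(0.284t).
e^((1.061 − 0.284)t) = 863000/24700 → e^(0.777·t) = 34.939.
0.777·t = ln(34.939) = 3.5536, so t = 3.5536/0.777 = 4.5735.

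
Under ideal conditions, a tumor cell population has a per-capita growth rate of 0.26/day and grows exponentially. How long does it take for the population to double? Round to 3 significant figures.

Doubling time t_d = ln(2)/r = 0.6931/0.26 = 2.666.

2.67 days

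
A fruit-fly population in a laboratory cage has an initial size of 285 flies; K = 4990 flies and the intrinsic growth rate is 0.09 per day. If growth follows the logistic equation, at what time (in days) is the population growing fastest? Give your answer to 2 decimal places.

Logistic growth is fastest at N = K/2 = 2495.
A = (K − N₀)/N₀ = 16.509. Set K/(1 + A·e^(−rt)) = K/2 → A·e^(−rt) = 1.
e^(−0.09t) = 1/16.509 = 0.0605739, so t = ln(16.509)/0.09 = 2.8039/0.09 = 31.154.

31.15 days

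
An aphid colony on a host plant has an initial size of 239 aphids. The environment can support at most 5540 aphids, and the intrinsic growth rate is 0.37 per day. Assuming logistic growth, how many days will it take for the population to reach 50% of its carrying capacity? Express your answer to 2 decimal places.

A = (K − N₀)/N₀ = (5540 − 239)/239 = 22.18.
Solve 5540/(1 + 22.18·e^(−0.37t)) = 2770: 1 + 22.18·e^(−0.37t) = 2, so e^(−0.37t) = 0.0450858.
−0.37·t = ln(0.0450858) = -3.0992, so t = 3.0992/0.37 = 8.3762.

8.38 days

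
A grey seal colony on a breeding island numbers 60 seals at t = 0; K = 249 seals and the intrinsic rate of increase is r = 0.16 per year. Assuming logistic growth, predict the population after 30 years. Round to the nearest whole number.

243 seals

A = (K − N₀)/N₀ = (249 − 60)/60 = 3.15.
N(t) = K/(1 + A·e^(−rt)) = 249/(1 + 3.15×e^(−0.16×30)).
e^(−4.8) = 0.0082297; denominator = 1 + 3.15×0.0082297 = 1.0259.
N = 249/1.0259 = 242.708.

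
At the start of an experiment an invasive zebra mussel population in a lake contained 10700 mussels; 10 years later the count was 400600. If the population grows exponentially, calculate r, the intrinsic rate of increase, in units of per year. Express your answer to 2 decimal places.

From N(t) = N₀·e^(rt): e^(r·10) = 400600/10700 = 37.439.
r·10 = ln(37.439) = 3.6227, so r = 3.6227/10 = 0.36227.

0.36 per year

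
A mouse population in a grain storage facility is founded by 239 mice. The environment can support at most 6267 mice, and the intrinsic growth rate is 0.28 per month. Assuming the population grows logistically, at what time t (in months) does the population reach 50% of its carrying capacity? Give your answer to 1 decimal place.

A = (K − N₀)/N₀ = (6267 − 239)/239 = 25.222.
Solve 6267/(1 + 25.222·e^(−0.28t)) = 3133.5: 1 + 25.222·e^(−0.28t) = 2, so e^(−0.28t) = 0.0396483.
−0.28·t = ln(0.0396483) = -3.2277, so t = 3.2277/0.28 = 11.528.

11.5 months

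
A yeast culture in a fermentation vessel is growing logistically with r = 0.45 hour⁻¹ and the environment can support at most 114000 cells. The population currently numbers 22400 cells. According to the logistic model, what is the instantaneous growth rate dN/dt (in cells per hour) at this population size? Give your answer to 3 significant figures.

dN/dt = rN(1 − N/K) = 0.45 × 22400 × (1 − 22400/114000).
1 − 22400/114000 = 0.80351; dN/dt = 0.45 × 22400 × 0.80351 = 8099.4.

8100 cells per hour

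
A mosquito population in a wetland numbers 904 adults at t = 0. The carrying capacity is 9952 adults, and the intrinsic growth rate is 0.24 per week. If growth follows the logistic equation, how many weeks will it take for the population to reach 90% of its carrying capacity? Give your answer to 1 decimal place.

A = (K − N₀)/N₀ = (9952 − 904)/904 = 10.009.
Solve 9952/(1 + 10.009·e^(−0.24t)) = 8956.8: 1 + 10.009·e^(−0.24t) = 1.1111, so e^(−0.24t) = 0.0111013.
−0.24·t = ln(0.0111013) = -4.5007, so t = 4.5007/0.24 = 18.753.

18.8 weeks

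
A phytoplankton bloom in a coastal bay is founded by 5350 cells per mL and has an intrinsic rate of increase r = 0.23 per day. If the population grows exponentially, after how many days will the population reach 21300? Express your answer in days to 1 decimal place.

Set N₀·e^(rt) = 21300: e^(0.23·t) = 21300/5350 = 3.9813.
0.23·t = ln(3.9813) = 1.3816, so t = 1.3816/0.23 = 6.007.

6.0 days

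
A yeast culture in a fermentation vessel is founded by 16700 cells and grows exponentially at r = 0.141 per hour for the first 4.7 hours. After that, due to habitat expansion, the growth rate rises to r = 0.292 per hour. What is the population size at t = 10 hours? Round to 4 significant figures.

152300 cells

Phase 1: N(4.7) = 16700·e^(0.141×4.7) = 16700·e^0.6627 = 32398.4.
Phase 2 runs for 10 − 4.7 = 5.3 hours at r = 0.292.
N(10) = 32398.4·e^(0.292×5.3) = 32398.4·e^1.548 = 152278.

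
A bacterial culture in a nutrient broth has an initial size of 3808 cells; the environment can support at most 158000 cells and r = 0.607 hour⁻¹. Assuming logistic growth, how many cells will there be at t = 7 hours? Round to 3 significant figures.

100000 cells

A = (K − N₀)/N₀ = (158000 − 3808)/3808 = 40.492.
N(t) = K/(1 + A·e^(−rt)) = 158000/(1 + 40.492×e^(−0.607×7)).
e^(−4.249) = 0.014279; denominator = 1 + 40.492×0.014279 = 1.5782.
N = 158000/1.5782 = 100117.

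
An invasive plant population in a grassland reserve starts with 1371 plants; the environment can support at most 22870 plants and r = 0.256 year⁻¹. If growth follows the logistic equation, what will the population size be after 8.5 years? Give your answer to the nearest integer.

A = (K − N₀)/N₀ = (22870 − 1371)/1371 = 15.681.
N(t) = K/(1 + A·e^(−rt)) = 22870/(1 + 15.681×e^(−0.256×8.5)).
e^(−2.176) = 0.11349; denominator = 1 + 15.681×0.11349 = 2.7797.
N = 22870/2.7797 = 8227.39.

8227 plants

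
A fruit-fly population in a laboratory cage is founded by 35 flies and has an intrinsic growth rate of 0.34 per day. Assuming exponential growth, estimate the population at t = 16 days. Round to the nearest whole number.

N(t) = N₀·e^(rt) = 35 × e^(0.34×16) = 35 × e^5.44.
e^5.44 ≈ 230.44, so N ≈ 35 × 230.44 = 8065.48.

8065 flies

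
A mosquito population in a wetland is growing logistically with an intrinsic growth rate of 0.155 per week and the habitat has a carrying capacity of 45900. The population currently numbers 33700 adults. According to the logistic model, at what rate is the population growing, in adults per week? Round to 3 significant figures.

dN/dt = rN(1 − N/K) = 0.155 × 33700 × (1 − 33700/45900).
1 − 33700/45900 = 0.2658; dN/dt = 0.155 × 33700 × 0.2658 = 1388.4.

1390 adults per week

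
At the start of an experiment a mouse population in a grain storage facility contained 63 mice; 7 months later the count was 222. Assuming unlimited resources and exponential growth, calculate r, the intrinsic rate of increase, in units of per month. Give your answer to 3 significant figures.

From N(t) = N₀·e^(rt): e^(r·7) = 222/63 = 3.5238.
r·7 = ln(3.5238) = 1.2595, so r = 1.2595/7 = 0.17993.

0.180 per month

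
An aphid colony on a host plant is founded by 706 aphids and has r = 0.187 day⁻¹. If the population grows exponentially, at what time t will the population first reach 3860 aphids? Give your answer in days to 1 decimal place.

9.1 days

Set N₀·e^(rt) = 3860: e^(0.187·t) = 3860/706 = 5.4674.
0.187·t = ln(5.4674) = 1.6988, so t = 1.6988/0.187 = 9.0845.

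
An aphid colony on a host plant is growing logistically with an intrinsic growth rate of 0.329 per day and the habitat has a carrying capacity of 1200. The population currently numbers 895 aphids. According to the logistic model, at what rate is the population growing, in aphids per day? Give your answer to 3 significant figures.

74.8 aphids per day

dN/dt = rN(1 − N/K) = 0.329 × 895 × (1 − 895/1200).
1 − 895/1200 = 0.25417; dN/dt = 0.329 × 895 × 0.25417 = 74.841.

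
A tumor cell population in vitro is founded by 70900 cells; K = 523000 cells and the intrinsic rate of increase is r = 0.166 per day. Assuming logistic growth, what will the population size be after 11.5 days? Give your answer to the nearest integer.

268868 cells

A = (K − N₀)/N₀ = (523000 − 70900)/70900 = 6.3766.
N(t) = K/(1 + A·e^(−rt)) = 523000/(1 + 6.3766×e^(−0.166×11.5)).
e^(−1.909) = 0.14823; denominator = 1 + 6.3766×0.14823 = 1.9452.
N = 523000/1.9452 = 268868.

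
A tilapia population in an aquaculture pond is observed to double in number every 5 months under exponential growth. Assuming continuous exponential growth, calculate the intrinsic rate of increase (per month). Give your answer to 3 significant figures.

0.139 per month

r = ln(2)/t_d = 0.6931/5 = 0.13863.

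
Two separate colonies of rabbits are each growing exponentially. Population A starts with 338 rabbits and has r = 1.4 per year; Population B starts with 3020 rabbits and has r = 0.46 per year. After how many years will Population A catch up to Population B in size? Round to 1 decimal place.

Set 338·e^(1.4t) = 3020·e^(0.46t).
e^((1.4 − 0.46)t) = 3020/338 → e^(0.94·t) = 8.9349.
0.94·t = ln(8.9349) = 2.19, so t = 2.19/0.94 = 2.3298.

2.3 years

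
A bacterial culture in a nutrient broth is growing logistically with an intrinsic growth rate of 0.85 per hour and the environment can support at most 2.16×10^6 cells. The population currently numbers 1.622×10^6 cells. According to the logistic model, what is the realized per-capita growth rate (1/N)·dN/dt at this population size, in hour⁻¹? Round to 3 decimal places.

0.212 per hour

(1/N)·dN/dt = r(1 − N/K) = 0.85 × (1 − 1.622×10^6/2.16×10^6).
= 0.85 × 0.24907 = 0.21171.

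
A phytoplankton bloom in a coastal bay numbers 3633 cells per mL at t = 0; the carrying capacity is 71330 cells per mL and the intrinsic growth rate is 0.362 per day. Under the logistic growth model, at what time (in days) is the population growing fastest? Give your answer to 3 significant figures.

8.08 days

Logistic growth is fastest at N = K/2 = 35665.
A = (K − N₀)/N₀ = 18.634. Set K/(1 + A·e^(−rt)) = K/2 → A·e^(−rt) = 1.
e^(−0.362t) = 1/18.634 = 0.0536656, so t = ln(18.634)/0.362 = 2.925/0.362 = 8.0801.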